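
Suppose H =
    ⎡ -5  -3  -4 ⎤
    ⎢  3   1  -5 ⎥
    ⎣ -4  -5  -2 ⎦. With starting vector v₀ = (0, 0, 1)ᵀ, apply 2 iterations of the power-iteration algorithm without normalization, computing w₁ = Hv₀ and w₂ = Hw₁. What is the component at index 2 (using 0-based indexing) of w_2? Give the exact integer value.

w1 = Hv₀ = (-4, -5, -2)
w2 = Hw1 = (43, -7, 45)
The requested component of w2 is 45.

45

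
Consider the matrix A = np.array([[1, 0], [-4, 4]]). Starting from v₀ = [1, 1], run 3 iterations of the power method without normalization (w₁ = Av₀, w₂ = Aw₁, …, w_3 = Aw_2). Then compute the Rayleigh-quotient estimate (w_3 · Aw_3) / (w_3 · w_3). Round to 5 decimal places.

λ ≈ 4.19202

w1 = Av₀ = (1, 0)
w2 = Aw1 = (1, -4)
w3 = Aw2 = (1, -20)
Aw3 = (1, -84)
w3·Aw3 = 1·1 + (-20)·(-84) = 1681; w3·w3 = 1·1 + (-20)·(-20) = 401
λ ≈ 1681/401 = 4.19202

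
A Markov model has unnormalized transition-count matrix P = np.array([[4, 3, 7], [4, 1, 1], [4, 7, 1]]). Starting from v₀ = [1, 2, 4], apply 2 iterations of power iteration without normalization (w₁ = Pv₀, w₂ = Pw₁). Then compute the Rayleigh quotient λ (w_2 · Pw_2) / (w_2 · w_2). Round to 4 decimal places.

w1 = Pv₀ = (4·1 + 3·2 + 7·4; 4·1 + 1·2 + 1·4; 4·1 + 7·2 + 1·4) = (38, 10, 22)
w2 = Pw1 = (4·38 + 3·10 + 7·22; 4·38 + 1·10 + 1·22; 4·38 + 7·10 + 1·22) = (336, 184, 244)
Pw2 = (3604, 1772, 2876)
w2·Pw2 = 336·3604 + 184·1772 + 244·2876 = 2238736; w2·w2 = 336·336 + 184·184 + 244·244 = 206288
λ ≈ 2238736/206288 = 10.8525

10.8525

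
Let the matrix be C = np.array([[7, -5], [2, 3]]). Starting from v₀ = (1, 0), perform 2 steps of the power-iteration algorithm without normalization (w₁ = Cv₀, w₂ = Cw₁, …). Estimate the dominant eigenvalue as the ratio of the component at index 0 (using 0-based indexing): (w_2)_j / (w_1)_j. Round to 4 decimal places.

5.5714

w1 = Cv₀ = (7·1 + (-5)·0; 2·1 + 3·0) = (7, 2)
w2 = Cw1 = (7·7 + (-5)·2; 2·7 + 3·2) = (39, 20)
Ratio at component: 39 / 7 = 5.5714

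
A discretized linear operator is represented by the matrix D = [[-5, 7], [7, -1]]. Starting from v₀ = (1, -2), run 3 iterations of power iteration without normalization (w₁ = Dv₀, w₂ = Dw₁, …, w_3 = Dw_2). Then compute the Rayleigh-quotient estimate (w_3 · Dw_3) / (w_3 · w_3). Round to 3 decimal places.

w1 = Dv₀ = (-19, 9)
w2 = Dw1 = (158, -142)
w3 = Dw2 = (-1784, 1248)
Dw3 = (17656, -13736)
w3·Dw3 = (-1784)·17656 + 1248·(-13736) = -48640832; w3·w3 = (-1784)·(-1784) + 1248·1248 = 4740160
λ ≈ -48640832/4740160 = -10.261

-10.261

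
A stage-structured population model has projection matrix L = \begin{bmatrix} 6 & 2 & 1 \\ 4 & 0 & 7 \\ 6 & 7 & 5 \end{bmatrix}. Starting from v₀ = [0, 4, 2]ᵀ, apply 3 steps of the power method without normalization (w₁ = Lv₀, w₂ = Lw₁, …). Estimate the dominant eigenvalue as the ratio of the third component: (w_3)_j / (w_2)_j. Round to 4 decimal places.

λ ≈ 13.3276

w1 = Lv₀ = (6·0 + 2·4 + 1·2; 4·0 + 0·4 + 7·2; 6·0 + 7·4 + 5·2) = (10, 14, 38)
w2 = Lw1 = (6·10 + 2·14 + 1·38; 4·10 + 0·14 + 7·38; 6·10 + 7·14 + 5·38) = (126, 306, 348)
w3 = Lw2 = (1716, 2940, 4638)
Ratio at component: 4638 / 348 = 13.3276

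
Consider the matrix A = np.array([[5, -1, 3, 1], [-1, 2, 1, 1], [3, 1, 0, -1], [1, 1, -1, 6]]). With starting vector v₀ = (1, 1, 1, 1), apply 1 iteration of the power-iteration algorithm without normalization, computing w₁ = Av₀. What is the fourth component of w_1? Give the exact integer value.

7

w1 = Av₀ = (8, 3, 3, 7)
The requested component of w1 is 7.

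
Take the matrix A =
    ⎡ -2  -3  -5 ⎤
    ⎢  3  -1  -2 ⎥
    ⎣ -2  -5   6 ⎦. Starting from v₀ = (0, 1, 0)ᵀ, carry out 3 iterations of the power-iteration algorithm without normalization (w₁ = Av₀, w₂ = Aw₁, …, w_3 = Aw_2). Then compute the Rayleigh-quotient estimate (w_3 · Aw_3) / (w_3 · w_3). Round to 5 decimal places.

λ ≈ 7.36400

w1 = Av₀ = ((-2)·0 + (-3)·1 + (-5)·0; 3·0 + (-1)·1 + (-2)·0; (-2)·0 + (-5)·1 + 6·0) = (-3, -1, -5)
w2 = Aw1 = ((-2)·(-3) + (-3)·(-1) + (-5)·(-5); 3·(-3) + (-1)·(-1) + (-2)·(-5); (-2)·(-3) + (-5)·(-1) + 6·(-5)) = (34, 2, -19)
w3 = Aw2 = (21, 138, -192)
Aw3 = (504, 309, -1884)
w3·Aw3 = 21·504 + 138·309 + (-192)·(-1884) = 414954; w3·w3 = 21·21 + 138·138 + (-192)·(-192) = 56349
λ ≈ 414954/56349 = 7.36400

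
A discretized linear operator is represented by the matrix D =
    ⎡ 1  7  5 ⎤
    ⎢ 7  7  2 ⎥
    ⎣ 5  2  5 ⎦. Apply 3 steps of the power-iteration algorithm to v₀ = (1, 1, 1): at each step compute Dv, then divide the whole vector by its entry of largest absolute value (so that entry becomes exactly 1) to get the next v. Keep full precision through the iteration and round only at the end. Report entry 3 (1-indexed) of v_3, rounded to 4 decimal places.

Dv0 = (13.00000, 16.00000, 12.00000); divide by 16.00000 → v1 = (0.81250, 1.00000, 0.75000)
Dv1 = (11.56250, 14.18750, 9.81250); divide by 14.18750 → v2 = (0.81498, 1.00000, 0.69163)
Dv2 = (11.27313, 14.08811, 9.53304); divide by 14.08811 → v3 = (0.80019, 1.00000, 0.67667)
Requested entry of v3: 2164/3198 = 0.6767

0.6767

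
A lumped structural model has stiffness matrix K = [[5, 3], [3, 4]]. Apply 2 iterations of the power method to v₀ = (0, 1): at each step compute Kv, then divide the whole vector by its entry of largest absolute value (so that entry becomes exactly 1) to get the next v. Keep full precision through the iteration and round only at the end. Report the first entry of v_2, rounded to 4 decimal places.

Kv0 = (3.00000, 4.00000); divide by 4.00000 → v1 = (0.75000, 1.00000)
Kv1 = (6.75000, 6.25000); divide by 6.75000 → v2 = (1.00000, 0.92593)
Requested entry of v2: 27/27 = 1.0000

1.0000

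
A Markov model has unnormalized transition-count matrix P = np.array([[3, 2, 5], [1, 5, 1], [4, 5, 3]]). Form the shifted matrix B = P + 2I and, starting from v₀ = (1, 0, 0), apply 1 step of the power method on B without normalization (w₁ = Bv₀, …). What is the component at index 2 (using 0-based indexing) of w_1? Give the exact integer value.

B = P + 2I has rows (5, 2, 5); (1, 7, 1); (4, 5, 5)
w1 = Bv₀ = (5·1 + 2·0 + 5·0; 1·1 + 7·0 + 1·0; 4·1 + 5·0 + 5·0) = (5, 1, 4)
Requested component of w1: 4

4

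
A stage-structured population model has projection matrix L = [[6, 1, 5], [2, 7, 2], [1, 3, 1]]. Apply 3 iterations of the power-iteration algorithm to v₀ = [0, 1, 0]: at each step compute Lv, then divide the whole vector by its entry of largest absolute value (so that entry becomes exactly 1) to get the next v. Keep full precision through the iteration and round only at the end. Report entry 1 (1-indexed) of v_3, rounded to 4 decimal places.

Lv0 = (1.00000, 7.00000, 3.00000); divide by 7.00000 → v1 = (0.14286, 1.00000, 0.42857)
Lv1 = (4.00000, 8.14286, 3.57143); divide by 8.14286 → v2 = (0.49123, 1.00000, 0.43860)
Lv2 = (6.14035, 8.85965, 3.92982); divide by 8.85965 → v3 = (0.69307, 1.00000, 0.44356)
Requested entry of v3: 350/505 = 0.6931

0.6931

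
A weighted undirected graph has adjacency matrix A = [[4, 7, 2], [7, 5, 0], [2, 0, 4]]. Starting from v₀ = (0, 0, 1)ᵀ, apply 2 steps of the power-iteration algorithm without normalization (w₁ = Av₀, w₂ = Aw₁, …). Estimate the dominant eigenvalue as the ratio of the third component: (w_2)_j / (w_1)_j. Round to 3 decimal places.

w1 = Av₀ = (4·0 + 7·0 + 2·1; 7·0 + 5·0 + 0·1; 2·0 + 0·0 + 4·1) = (2, 0, 4)
w2 = Aw1 = (4·2 + 7·0 + 2·4; 7·2 + 5·0 + 0·4; 2·2 + 0·0 + 4·4) = (16, 14, 20)
Ratio at component: 20 / 4 = 5.000

λ ≈ 5.000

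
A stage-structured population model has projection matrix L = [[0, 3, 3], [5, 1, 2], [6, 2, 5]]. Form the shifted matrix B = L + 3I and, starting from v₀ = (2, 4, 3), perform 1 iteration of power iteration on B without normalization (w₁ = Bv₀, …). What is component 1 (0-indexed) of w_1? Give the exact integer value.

B = L + 3I has rows (3, 3, 3); (5, 4, 2); (6, 2, 8)
w1 = Bv₀ = (27, 32, 44)
Requested component of w1: 32

32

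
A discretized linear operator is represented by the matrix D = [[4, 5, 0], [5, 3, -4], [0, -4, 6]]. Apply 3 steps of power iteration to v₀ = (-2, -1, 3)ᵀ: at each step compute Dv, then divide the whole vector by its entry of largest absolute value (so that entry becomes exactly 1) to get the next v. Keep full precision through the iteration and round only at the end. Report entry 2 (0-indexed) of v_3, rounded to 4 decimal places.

-0.9227

Dv0 = (-13.00000, -25.00000, 22.00000); divide by -25.00000 → v1 = (0.52000, 1.00000, -0.88000)
Dv1 = (7.08000, 9.12000, -9.28000); divide by -9.28000 → v2 = (-0.76293, -0.98276, 1.00000)
Dv2 = (-7.96552, -10.76293, 9.93103); divide by -10.76293 → v3 = (0.74009, 1.00000, -0.92271)
Requested entry of v3: 2304/-2497 = -0.9227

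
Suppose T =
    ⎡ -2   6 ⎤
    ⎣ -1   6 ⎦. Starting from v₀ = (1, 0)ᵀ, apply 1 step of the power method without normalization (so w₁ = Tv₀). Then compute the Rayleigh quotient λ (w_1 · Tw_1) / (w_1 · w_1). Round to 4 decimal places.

w1 = Tv₀ = ((-2)·1 + 6·0; (-1)·1 + 6·0) = (-2, -1)
Tw1 = (-2, -4)
w1·Tw1 = (-2)·(-2) + (-1)·(-4) = 8; w1·w1 = (-2)·(-2) + (-1)·(-1) = 5
λ ≈ 8/5 = 1.6000

1.6000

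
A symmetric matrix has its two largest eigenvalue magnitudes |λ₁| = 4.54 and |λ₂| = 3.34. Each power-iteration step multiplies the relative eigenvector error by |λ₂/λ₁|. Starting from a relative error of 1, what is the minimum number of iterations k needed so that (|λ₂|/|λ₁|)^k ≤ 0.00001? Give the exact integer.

|λ₂/λ₁| = 3.34/4.54 = 0.73568
Need k ≥ ln(0.00001) / ln(0.73568) = -11.5129 / -0.3070 ≈ 37.507
Smallest integer k satisfying the bound: 38

38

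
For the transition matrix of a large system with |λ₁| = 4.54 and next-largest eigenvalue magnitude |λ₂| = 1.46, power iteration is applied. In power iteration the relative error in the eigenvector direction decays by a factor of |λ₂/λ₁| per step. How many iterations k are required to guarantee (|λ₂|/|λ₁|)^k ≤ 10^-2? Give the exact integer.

|λ₂/λ₁| = 1.46/4.54 = 0.32159
Need k ≥ ln(10^-2) / ln(0.32159) = -4.6052 / -1.1345 ≈ 4.059
Smallest integer k satisfying the bound: 5

5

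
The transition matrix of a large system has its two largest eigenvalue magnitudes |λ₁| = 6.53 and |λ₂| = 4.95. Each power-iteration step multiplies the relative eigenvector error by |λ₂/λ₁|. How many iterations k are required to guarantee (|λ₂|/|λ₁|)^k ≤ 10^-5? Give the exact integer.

|λ₂/λ₁| = 4.95/6.53 = 0.75804
Need k ≥ ln(10^-5) / ln(0.75804) = -11.5129 / -0.2770 ≈ 41.560
Smallest integer k satisfying the bound: 42

42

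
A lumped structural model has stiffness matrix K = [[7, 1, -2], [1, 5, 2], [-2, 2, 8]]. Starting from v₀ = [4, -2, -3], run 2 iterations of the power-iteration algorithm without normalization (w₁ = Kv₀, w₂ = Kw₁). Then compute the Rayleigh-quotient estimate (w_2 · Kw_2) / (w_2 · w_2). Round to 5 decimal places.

9.76734

w1 = Kv₀ = (32, -12, -36)
w2 = Kw1 = (284, -100, -376)
Kw2 = (2640, -968, -3776)
w2·Kw2 = 284·2640 + (-100)·(-968) + (-376)·(-3776) = 2266336; w2·w2 = 284·284 + (-100)·(-100) + (-376)·(-376) = 232032
λ ≈ 2266336/232032 = 9.76734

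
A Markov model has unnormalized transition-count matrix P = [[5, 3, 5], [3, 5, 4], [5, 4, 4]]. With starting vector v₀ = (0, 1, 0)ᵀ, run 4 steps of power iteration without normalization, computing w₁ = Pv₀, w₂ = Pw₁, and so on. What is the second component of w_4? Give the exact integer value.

7601

w1 = Pv₀ = (5·0 + 3·1 + 5·0; 3·0 + 5·1 + 4·0; 5·0 + 4·1 + 4·0) = (3, 5, 4)
w2 = Pw1 = (5·3 + 3·5 + 5·4; 3·3 + 5·5 + 4·4; 5·3 + 4·5 + 4·4) = (50, 50, 51)
w3 = Pw2 = (655, 604, 654)
w4 = Pw3 = (8357, 7601, 8307)
The requested component of w4 is 7601.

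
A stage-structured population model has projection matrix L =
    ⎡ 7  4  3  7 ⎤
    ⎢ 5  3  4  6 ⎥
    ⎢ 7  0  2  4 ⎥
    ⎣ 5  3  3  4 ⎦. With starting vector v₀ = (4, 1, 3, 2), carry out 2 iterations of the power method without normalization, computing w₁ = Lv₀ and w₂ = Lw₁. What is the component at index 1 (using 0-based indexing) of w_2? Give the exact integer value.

824

w1 = Lv₀ = (7·4 + 4·1 + 3·3 + 7·2; 5·4 + 3·1 + 4·3 + 6·2; 7·4 + 0·1 + 2·3 + 4·2; 5·4 + 3·1 + 3·3 + 4·2) = (55, 47, 42, 40)
w2 = Lw1 = (7·55 + 4·47 + 3·42 + 7·40; 5·55 + 3·47 + 4·42 + 6·40; 7·55 + 0·47 + 2·42 + 4·40; 5·55 + 3·47 + 3·42 + 4·40) = (979, 824, 629, 702)
The requested component of w2 is 824.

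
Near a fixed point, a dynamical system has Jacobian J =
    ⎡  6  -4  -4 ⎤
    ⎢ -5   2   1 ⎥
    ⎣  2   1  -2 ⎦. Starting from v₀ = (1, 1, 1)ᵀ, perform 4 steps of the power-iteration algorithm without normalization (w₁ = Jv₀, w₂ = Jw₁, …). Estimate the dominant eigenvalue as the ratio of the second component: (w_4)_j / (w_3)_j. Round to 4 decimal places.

6.9348

w1 = Jv₀ = (6·1 + (-4)·1 + (-4)·1; (-5)·1 + 2·1 + 1·1; 2·1 + 1·1 + (-2)·1) = (-2, -2, 1)
w2 = Jw1 = (6·(-2) + (-4)·(-2) + (-4)·1; (-5)·(-2) + 2·(-2) + 1·1; 2·(-2) + 1·(-2) + (-2)·1) = (-8, 7, -8)
w3 = Jw2 = (-44, 46, 7)
w4 = Jw3 = (-476, 319, -56)
Ratio at component: 319 / 46 = 6.9348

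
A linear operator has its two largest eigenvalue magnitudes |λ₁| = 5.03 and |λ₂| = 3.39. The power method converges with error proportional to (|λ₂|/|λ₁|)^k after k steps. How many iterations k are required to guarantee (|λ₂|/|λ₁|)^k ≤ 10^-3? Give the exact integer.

|λ₂/λ₁| = 3.39/5.03 = 0.67396
Need k ≥ ln(10^-3) / ln(0.67396) = -6.9078 / -0.3946 ≈ 17.506
Smallest integer k satisfying the bound: 18

18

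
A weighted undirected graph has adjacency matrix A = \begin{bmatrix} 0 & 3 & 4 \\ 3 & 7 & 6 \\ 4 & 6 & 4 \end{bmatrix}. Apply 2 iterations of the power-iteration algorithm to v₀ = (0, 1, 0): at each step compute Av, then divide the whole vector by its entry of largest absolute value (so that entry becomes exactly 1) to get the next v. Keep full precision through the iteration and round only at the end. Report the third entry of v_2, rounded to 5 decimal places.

0.82979

Av0 = (3.000000, 7.000000, 6.000000); divide by 7.000000 → v1 = (0.428571, 1.000000, 0.857143)
Av1 = (6.428571, 13.428571, 11.142857); divide by 13.428571 → v2 = (0.478723, 1.000000, 0.829787)
Requested entry of v2: 78/94 = 0.82979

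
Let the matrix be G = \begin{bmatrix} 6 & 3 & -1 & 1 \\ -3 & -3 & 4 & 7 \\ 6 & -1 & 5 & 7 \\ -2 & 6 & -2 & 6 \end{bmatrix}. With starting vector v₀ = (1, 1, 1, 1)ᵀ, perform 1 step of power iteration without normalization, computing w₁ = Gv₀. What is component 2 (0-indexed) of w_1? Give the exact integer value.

w1 = Gv₀ = (6·1 + 3·1 + (-1)·1 + 1·1; (-3)·1 + (-3)·1 + 4·1 + 7·1; 6·1 + (-1)·1 + 5·1 + 7·1; (-2)·1 + 6·1 + (-2)·1 + 6·1) = (9, 5, 17, 8)
The requested component of w1 is 17.

17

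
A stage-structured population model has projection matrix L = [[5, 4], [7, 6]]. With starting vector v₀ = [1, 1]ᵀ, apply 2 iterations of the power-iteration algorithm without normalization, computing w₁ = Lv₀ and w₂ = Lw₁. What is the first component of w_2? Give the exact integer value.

97

w1 = Lv₀ = (9, 13)
w2 = Lw1 = (97, 141)
The requested component of w2 is 97.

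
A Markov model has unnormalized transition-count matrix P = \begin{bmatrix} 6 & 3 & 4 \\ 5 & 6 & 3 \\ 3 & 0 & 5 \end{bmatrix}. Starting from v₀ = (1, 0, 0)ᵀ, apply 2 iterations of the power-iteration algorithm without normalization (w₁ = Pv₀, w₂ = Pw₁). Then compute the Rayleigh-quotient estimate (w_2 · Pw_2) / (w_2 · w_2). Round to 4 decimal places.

11.6086

w1 = Pv₀ = (6·1 + 3·0 + 4·0; 5·1 + 6·0 + 3·0; 3·1 + 0·0 + 5·0) = (6, 5, 3)
w2 = Pw1 = (6·6 + 3·5 + 4·3; 5·6 + 6·5 + 3·3; 3·6 + 0·5 + 5·3) = (63, 69, 33)
Pw2 = (717, 828, 354)
w2·Pw2 = 63·717 + 69·828 + 33·354 = 113985; w2·w2 = 63·63 + 69·69 + 33·33 = 9819
λ ≈ 113985/9819 = 11.6086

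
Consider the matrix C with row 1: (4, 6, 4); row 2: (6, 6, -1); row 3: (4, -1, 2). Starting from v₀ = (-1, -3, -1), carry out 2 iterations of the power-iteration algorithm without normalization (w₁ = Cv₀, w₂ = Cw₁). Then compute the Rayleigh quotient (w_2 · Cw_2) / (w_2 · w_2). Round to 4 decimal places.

λ ≈ 11.4464

w1 = Cv₀ = (-26, -23, -3)
w2 = Cw1 = (-254, -291, -87)
Cw2 = (-3110, -3183, -899)
w2·Cw2 = (-254)·(-3110) + (-291)·(-3183) + (-87)·(-899) = 1794406; w2·w2 = (-254)·(-254) + (-291)·(-291) + (-87)·(-87) = 156766
λ ≈ 1794406/156766 = 11.4464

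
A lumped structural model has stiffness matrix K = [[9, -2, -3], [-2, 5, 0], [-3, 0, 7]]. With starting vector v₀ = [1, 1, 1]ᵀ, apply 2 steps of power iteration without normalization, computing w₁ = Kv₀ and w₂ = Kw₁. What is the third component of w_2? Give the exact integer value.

16

w1 = Kv₀ = (4, 3, 4)
w2 = Kw1 = (18, 7, 16)
The requested component of w2 is 16.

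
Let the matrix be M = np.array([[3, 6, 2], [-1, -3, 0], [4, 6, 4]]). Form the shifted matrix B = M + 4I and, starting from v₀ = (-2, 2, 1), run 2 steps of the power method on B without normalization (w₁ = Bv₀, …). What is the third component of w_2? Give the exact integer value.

120

B = M + 4I has rows (7, 6, 2); (-1, 1, 0); (4, 6, 8)
w1 = Bv₀ = (7·(-2) + 6·2 + 2·1; (-1)·(-2) + 1·2 + 0·1; 4·(-2) + 6·2 + 8·1) = (0, 4, 12)
w2 = Bw1 = (7·0 + 6·4 + 2·12; (-1)·0 + 1·4 + 0·12; 4·0 + 6·4 + 8·12) = (48, 4, 120)
Requested component of w2: 120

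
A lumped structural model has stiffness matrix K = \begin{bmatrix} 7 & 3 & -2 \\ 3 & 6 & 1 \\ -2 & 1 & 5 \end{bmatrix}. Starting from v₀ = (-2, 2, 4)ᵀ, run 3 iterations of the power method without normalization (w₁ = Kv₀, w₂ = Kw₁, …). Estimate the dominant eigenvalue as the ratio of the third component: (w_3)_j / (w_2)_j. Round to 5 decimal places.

λ ≈ 6.77907

w1 = Kv₀ = (-16, 10, 26)
w2 = Kw1 = (-134, 38, 172)
w3 = Kw2 = (-1168, -2, 1166)
Ratio at component: 1166 / 172 = 6.77907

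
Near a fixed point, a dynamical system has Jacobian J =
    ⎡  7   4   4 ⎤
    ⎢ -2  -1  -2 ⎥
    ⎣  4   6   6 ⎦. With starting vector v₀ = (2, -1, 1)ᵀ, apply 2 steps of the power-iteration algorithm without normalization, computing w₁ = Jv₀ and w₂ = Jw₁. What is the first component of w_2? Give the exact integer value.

110

w1 = Jv₀ = (14, -5, 8)
w2 = Jw1 = (110, -39, 74)
The requested component of w2 is 110.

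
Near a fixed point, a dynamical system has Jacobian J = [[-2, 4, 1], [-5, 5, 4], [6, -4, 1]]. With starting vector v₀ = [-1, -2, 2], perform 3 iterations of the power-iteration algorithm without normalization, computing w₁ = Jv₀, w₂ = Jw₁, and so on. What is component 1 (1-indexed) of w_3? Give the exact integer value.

w1 = Jv₀ = (-4, 3, 4)
w2 = Jw1 = (24, 51, -32)
w3 = Jw2 = (124, 7, -92)
The requested component of w3 is 124.

124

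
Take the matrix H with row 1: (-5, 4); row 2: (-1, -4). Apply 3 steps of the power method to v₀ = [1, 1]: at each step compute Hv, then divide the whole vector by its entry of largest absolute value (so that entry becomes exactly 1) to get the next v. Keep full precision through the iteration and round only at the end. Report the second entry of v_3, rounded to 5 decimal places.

-0.43396

Hv0 = (-1.000000, -5.000000); divide by -5.000000 → v1 = (0.200000, 1.000000)
Hv1 = (3.000000, -4.200000); divide by -4.200000 → v2 = (-0.714286, 1.000000)
Hv2 = (7.571429, -3.285714); divide by 7.571429 → v3 = (1.000000, -0.433962)
Requested entry of v3: -69/159 = -0.43396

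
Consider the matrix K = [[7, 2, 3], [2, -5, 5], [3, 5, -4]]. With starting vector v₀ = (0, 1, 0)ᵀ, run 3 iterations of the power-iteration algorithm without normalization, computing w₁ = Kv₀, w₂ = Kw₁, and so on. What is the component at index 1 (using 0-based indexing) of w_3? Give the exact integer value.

w1 = Kv₀ = (7·0 + 2·1 + 3·0; 2·0 + (-5)·1 + 5·0; 3·0 + 5·1 + (-4)·0) = (2, -5, 5)
w2 = Kw1 = (7·2 + 2·(-5) + 3·5; 2·2 + (-5)·(-5) + 5·5; 3·2 + 5·(-5) + (-4)·5) = (19, 54, -39)
w3 = Kw2 = (124, -427, 483)
The requested component of w3 is -427.

-427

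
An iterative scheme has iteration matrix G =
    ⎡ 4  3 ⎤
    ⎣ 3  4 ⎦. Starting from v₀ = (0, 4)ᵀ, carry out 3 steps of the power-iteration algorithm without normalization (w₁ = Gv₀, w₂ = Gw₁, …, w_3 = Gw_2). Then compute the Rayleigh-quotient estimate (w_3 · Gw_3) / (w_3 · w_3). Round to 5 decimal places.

w1 = Gv₀ = (12, 16)
w2 = Gw1 = (96, 100)
w3 = Gw2 = (684, 688)
Gw3 = (4800, 4804)
w3·Gw3 = 684·4800 + 688·4804 = 6588352; w3·w3 = 684·684 + 688·688 = 941200
λ ≈ 6588352/941200 = 6.99995

6.99995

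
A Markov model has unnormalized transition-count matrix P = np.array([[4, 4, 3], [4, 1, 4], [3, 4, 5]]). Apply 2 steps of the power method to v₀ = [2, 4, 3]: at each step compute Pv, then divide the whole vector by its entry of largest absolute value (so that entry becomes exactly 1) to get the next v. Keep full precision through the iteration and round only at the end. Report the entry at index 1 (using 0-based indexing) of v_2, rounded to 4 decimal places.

Pv0 = (33.00000, 24.00000, 37.00000); divide by 37.00000 → v1 = (0.89189, 0.64865, 1.00000)
Pv1 = (9.16216, 8.21622, 10.27027); divide by 10.27027 → v2 = (0.89211, 0.80000, 1.00000)
Requested entry of v2: 304/380 = 0.8000

0.8000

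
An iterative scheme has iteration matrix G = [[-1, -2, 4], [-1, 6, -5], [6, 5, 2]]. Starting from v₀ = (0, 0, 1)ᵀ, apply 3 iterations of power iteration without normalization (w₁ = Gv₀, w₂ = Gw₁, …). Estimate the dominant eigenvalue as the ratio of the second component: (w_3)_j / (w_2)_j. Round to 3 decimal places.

λ ≈ 6.659

w1 = Gv₀ = ((-1)·0 + (-2)·0 + 4·1; (-1)·0 + 6·0 + (-5)·1; 6·0 + 5·0 + 2·1) = (4, -5, 2)
w2 = Gw1 = ((-1)·4 + (-2)·(-5) + 4·2; (-1)·4 + 6·(-5) + (-5)·2; 6·4 + 5·(-5) + 2·2) = (14, -44, 3)
w3 = Gw2 = (86, -293, -130)
Ratio at component: -293 / -44 = 6.659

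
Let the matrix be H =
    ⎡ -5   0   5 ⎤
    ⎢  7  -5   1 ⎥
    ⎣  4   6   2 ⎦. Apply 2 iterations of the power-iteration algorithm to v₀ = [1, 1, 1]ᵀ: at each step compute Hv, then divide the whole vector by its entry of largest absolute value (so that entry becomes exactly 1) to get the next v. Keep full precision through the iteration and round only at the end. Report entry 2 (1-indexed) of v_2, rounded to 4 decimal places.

-0.0500

Hv0 = (0.00000, 3.00000, 12.00000); divide by 12.00000 → v1 = (0.00000, 0.25000, 1.00000)
Hv1 = (5.00000, -0.25000, 3.50000); divide by 5.00000 → v2 = (1.00000, -0.05000, 0.70000)
Requested entry of v2: -3/60 = -0.0500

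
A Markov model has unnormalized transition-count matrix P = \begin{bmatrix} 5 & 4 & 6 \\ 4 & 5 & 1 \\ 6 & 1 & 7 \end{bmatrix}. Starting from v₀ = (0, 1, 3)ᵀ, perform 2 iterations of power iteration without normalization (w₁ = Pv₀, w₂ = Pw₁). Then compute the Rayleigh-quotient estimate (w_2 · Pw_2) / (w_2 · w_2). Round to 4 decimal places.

w1 = Pv₀ = (5·0 + 4·1 + 6·3; 4·0 + 5·1 + 1·3; 6·0 + 1·1 + 7·3) = (22, 8, 22)
w2 = Pw1 = (5·22 + 4·8 + 6·22; 4·22 + 5·8 + 1·22; 6·22 + 1·8 + 7·22) = (274, 150, 294)
Pw2 = (3734, 2140, 3852)
w2·Pw2 = 274·3734 + 150·2140 + 294·3852 = 2476604; w2·w2 = 274·274 + 150·150 + 294·294 = 184012
λ ≈ 2476604/184012 = 13.4589

λ ≈ 13.4589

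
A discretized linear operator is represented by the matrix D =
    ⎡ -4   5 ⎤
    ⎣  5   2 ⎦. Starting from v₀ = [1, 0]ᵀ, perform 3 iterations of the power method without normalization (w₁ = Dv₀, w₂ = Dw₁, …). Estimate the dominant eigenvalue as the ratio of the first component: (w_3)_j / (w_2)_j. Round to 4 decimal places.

w1 = Dv₀ = (-4, 5)
w2 = Dw1 = (41, -10)
w3 = Dw2 = (-214, 185)
Ratio at component: -214 / 41 = -5.2195

-5.2195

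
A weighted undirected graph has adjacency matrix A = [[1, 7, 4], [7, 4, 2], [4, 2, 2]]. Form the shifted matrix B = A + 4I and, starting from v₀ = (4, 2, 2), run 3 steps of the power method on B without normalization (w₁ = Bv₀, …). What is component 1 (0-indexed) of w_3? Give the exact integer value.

B = A + 4I has rows (5, 7, 4); (7, 8, 2); (4, 2, 6)
w1 = Bv₀ = (5·4 + 7·2 + 4·2; 7·4 + 8·2 + 2·2; 4·4 + 2·2 + 6·2) = (42, 48, 32)
w2 = Bw1 = (5·42 + 7·48 + 4·32; 7·42 + 8·48 + 2·32; 4·42 + 2·48 + 6·32) = (674, 742, 456)
w3 = Bw2 = (10388, 11566, 6916)
Requested component of w3: 11566

11566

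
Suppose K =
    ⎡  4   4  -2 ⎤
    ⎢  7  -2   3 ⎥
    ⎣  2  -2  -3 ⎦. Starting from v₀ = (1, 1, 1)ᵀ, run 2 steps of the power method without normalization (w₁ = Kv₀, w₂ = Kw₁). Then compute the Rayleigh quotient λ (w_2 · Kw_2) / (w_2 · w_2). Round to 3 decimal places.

w1 = Kv₀ = (4·1 + 4·1 + (-2)·1; 7·1 + (-2)·1 + 3·1; 2·1 + (-2)·1 + (-3)·1) = (6, 8, -3)
w2 = Kw1 = (4·6 + 4·8 + (-2)·(-3); 7·6 + (-2)·8 + 3·(-3); 2·6 + (-2)·8 + (-3)·(-3)) = (62, 17, 5)
Kw2 = (306, 415, 75)
w2·Kw2 = 62·306 + 17·415 + 5·75 = 26402; w2·w2 = 62·62 + 17·17 + 5·5 = 4158
λ ≈ 26402/4158 = 6.350

λ ≈ 6.350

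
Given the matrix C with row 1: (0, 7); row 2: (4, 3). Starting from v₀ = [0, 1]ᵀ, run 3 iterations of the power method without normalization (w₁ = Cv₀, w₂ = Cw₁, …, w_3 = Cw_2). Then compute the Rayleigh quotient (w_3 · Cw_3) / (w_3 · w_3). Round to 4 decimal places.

λ ≈ 6.3710

w1 = Cv₀ = (0·0 + 7·1; 4·0 + 3·1) = (7, 3)
w2 = Cw1 = (0·7 + 7·3; 4·7 + 3·3) = (21, 37)
w3 = Cw2 = (259, 195)
Cw3 = (1365, 1621)
w3·Cw3 = 259·1365 + 195·1621 = 669630; w3·w3 = 259·259 + 195·195 = 105106
λ ≈ 669630/105106 = 6.3710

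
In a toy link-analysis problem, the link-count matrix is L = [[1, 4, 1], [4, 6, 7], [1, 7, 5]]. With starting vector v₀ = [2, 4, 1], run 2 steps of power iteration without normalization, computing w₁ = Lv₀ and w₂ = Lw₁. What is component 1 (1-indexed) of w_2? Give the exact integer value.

w1 = Lv₀ = (1·2 + 4·4 + 1·1; 4·2 + 6·4 + 7·1; 1·2 + 7·4 + 5·1) = (19, 39, 35)
w2 = Lw1 = (1·19 + 4·39 + 1·35; 4·19 + 6·39 + 7·35; 1·19 + 7·39 + 5·35) = (210, 555, 467)
The requested component of w2 is 210.

210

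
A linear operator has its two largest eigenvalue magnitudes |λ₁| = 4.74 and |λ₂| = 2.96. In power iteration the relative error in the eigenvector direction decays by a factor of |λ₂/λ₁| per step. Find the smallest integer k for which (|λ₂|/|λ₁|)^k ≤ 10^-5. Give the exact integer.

|λ₂/λ₁| = 2.96/4.74 = 0.62447
Need k ≥ ln(10^-5) / ln(0.62447) = -11.5129 / -0.4708 ≈ 24.451
Smallest integer k satisfying the bound: 25

25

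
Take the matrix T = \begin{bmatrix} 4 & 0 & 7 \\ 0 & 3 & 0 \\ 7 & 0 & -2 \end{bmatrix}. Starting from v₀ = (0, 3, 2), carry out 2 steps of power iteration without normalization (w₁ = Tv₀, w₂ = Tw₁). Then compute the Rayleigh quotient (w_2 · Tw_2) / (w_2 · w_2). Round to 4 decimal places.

w1 = Tv₀ = (14, 9, -4)
w2 = Tw1 = (28, 27, 106)
Tw2 = (854, 81, -16)
w2·Tw2 = 28·854 + 27·81 + 106·(-16) = 24403; w2·w2 = 28·28 + 27·27 + 106·106 = 12749
λ ≈ 24403/12749 = 1.9141

1.9141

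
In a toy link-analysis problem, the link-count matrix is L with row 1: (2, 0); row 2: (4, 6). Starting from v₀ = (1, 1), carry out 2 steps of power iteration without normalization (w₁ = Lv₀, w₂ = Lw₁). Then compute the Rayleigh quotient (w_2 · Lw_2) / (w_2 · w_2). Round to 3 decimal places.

w1 = Lv₀ = (2, 10)
w2 = Lw1 = (4, 68)
Lw2 = (8, 424)
w2·Lw2 = 4·8 + 68·424 = 28864; w2·w2 = 4·4 + 68·68 = 4640
λ ≈ 28864/4640 = 6.221

λ ≈ 6.221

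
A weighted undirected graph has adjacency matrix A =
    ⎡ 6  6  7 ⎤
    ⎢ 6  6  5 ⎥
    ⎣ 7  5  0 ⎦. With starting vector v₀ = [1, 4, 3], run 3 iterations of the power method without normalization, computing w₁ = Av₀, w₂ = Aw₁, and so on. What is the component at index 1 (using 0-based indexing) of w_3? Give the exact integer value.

w1 = Av₀ = (51, 45, 27)
w2 = Aw1 = (765, 711, 582)
w3 = Aw2 = (12930, 11766, 8910)
The requested component of w3 is 11766.

11766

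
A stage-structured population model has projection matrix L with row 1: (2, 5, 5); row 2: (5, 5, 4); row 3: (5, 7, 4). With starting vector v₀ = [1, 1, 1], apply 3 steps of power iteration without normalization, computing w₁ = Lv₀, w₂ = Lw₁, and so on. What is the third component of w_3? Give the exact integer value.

w1 = Lv₀ = (2·1 + 5·1 + 5·1; 5·1 + 5·1 + 4·1; 5·1 + 7·1 + 4·1) = (12, 14, 16)
w2 = Lw1 = (2·12 + 5·14 + 5·16; 5·12 + 5·14 + 4·16; 5·12 + 7·14 + 4·16) = (174, 194, 222)
w3 = Lw2 = (2428, 2728, 3116)
The requested component of w3 is 3116.

3116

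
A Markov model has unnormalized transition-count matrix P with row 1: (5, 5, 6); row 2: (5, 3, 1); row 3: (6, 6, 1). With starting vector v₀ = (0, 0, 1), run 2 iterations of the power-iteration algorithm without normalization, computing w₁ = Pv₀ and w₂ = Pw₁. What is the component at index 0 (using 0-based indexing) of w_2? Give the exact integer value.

w1 = Pv₀ = (6, 1, 1)
w2 = Pw1 = (41, 34, 43)
The requested component of w2 is 41.

41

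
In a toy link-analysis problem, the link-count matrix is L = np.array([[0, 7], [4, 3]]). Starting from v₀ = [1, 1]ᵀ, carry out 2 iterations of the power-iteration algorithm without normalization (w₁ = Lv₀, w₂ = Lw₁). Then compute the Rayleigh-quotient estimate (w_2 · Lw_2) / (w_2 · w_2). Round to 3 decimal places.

w1 = Lv₀ = (0·1 + 7·1; 4·1 + 3·1) = (7, 7)
w2 = Lw1 = (0·7 + 7·7; 4·7 + 3·7) = (49, 49)
Lw2 = (343, 343)
w2·Lw2 = 49·343 + 49·343 = 33614; w2·w2 = 49·49 + 49·49 = 4802
λ ≈ 33614/4802 = 7.000

7.000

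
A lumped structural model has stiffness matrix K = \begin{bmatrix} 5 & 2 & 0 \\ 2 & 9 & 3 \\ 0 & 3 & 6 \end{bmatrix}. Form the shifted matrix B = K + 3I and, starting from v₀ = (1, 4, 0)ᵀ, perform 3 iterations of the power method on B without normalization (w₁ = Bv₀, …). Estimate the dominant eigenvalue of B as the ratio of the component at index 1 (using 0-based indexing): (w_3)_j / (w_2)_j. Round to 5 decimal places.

μ ≈ 13.84132

B = K + 3I has rows (8, 2, 0); (2, 12, 3); (0, 3, 9)
w1 = Bv₀ = (16, 50, 12)
w2 = Bw1 = (228, 668, 258)
w3 = Bw2 = (3160, 9246, 4326)
Ratio: 9246/668 = 13.84132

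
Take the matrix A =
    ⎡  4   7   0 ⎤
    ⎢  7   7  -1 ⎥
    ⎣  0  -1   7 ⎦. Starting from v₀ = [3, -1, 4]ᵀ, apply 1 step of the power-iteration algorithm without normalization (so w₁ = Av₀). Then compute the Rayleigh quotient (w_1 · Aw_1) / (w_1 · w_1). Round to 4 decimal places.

w1 = Av₀ = (5, 10, 29)
Aw1 = (90, 76, 193)
w1·Aw1 = 5·90 + 10·76 + 29·193 = 6807; w1·w1 = 5·5 + 10·10 + 29·29 = 966
λ ≈ 6807/966 = 7.0466

λ ≈ 7.0466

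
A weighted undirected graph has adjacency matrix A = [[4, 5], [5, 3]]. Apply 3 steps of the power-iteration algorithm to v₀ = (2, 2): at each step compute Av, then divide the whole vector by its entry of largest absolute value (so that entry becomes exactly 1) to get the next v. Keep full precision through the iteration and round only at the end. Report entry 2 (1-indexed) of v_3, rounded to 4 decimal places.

Av0 = (18.00000, 16.00000); divide by 18.00000 → v1 = (1.00000, 0.88889)
Av1 = (8.44444, 7.66667); divide by 8.44444 → v2 = (1.00000, 0.90789)
Av2 = (8.53947, 7.72368); divide by 8.53947 → v3 = (1.00000, 0.90447)
Requested entry of v3: 1174/1298 = 0.9045

0.9045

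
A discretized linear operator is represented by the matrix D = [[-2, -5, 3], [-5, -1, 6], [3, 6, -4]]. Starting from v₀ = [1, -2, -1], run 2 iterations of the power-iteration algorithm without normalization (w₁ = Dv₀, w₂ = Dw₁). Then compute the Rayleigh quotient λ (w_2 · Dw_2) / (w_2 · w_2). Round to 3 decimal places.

λ ≈ 4.535

w1 = Dv₀ = (5, -9, -5)
w2 = Dw1 = (20, -46, -19)
Dw2 = (133, -168, -140)
w2·Dw2 = 20·133 + (-46)·(-168) + (-19)·(-140) = 13048; w2·w2 = 20·20 + (-46)·(-46) + (-19)·(-19) = 2877
λ ≈ 13048/2877 = 4.535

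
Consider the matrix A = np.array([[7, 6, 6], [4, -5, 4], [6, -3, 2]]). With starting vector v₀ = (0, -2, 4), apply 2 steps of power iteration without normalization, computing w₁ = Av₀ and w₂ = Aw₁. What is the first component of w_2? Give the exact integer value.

w1 = Av₀ = (12, 26, 14)
w2 = Aw1 = (324, -26, 22)
The requested component of w2 is 324.

324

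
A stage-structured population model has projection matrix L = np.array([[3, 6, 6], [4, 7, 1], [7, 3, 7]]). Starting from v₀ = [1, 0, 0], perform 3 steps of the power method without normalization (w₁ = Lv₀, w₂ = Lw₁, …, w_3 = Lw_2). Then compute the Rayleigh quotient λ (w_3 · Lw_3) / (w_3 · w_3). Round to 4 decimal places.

w1 = Lv₀ = (3·1 + 6·0 + 6·0; 4·1 + 7·0 + 1·0; 7·1 + 3·0 + 7·0) = (3, 4, 7)
w2 = Lw1 = (3·3 + 6·4 + 6·7; 4·3 + 7·4 + 1·7; 7·3 + 3·4 + 7·7) = (75, 47, 82)
w3 = Lw2 = (999, 711, 1240)
Lw3 = (14703, 10213, 17806)
w3·Lw3 = 999·14703 + 711·10213 + 1240·17806 = 44029180; w3·w3 = 999·999 + 711·711 + 1240·1240 = 3041122
λ ≈ 44029180/3041122 = 14.4779

14.4779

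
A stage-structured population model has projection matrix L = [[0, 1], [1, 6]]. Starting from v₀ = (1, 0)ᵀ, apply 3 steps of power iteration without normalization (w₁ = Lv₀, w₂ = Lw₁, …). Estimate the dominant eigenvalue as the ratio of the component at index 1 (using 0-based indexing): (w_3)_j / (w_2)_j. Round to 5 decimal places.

w1 = Lv₀ = (0·1 + 1·0; 1·1 + 6·0) = (0, 1)
w2 = Lw1 = (0·0 + 1·1; 1·0 + 6·1) = (1, 6)
w3 = Lw2 = (6, 37)
Ratio at component: 37 / 6 = 6.16667

λ ≈ 6.16667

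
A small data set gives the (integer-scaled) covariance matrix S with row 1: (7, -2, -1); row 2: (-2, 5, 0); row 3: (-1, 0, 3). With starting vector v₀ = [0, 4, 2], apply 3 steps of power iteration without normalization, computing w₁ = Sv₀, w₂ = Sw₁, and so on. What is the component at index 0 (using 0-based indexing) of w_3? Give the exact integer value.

-1080

w1 = Sv₀ = (-10, 20, 6)
w2 = Sw1 = (-116, 120, 28)
w3 = Sw2 = (-1080, 832, 200)
The requested component of w3 is -1080.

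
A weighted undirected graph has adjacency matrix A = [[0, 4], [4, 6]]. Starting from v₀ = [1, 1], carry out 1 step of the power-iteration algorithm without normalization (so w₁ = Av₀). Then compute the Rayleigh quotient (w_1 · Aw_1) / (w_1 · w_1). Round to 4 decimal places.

w1 = Av₀ = (0·1 + 4·1; 4·1 + 6·1) = (4, 10)
Aw1 = (40, 76)
w1·Aw1 = 4·40 + 10·76 = 920; w1·w1 = 4·4 + 10·10 = 116
λ ≈ 920/116 = 7.9310

λ ≈ 7.9310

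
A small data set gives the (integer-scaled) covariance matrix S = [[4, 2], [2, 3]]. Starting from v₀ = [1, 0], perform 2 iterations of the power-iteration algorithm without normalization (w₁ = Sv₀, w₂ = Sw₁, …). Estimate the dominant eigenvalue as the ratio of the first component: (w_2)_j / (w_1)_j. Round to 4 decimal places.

w1 = Sv₀ = (4·1 + 2·0; 2·1 + 3·0) = (4, 2)
w2 = Sw1 = (4·4 + 2·2; 2·4 + 3·2) = (20, 14)
Ratio at component: 20 / 4 = 5.0000

λ ≈ 5.0000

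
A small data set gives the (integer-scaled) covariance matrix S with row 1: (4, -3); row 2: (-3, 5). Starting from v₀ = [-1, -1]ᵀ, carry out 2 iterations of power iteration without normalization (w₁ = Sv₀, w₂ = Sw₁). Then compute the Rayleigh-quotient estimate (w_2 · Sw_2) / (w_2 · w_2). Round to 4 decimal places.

6.5094

w1 = Sv₀ = (4·(-1) + (-3)·(-1); (-3)·(-1) + 5·(-1)) = (-1, -2)
w2 = Sw1 = (4·(-1) + (-3)·(-2); (-3)·(-1) + 5·(-2)) = (2, -7)
Sw2 = (29, -41)
w2·Sw2 = 2·29 + (-7)·(-41) = 345; w2·w2 = 2·2 + (-7)·(-7) = 53
λ ≈ 345/53 = 6.5094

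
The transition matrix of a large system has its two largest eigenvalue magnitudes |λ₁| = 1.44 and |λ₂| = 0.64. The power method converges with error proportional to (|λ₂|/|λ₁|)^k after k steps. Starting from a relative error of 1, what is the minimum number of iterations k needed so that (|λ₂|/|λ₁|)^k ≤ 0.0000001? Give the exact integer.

20

|λ₂/λ₁| = 0.64/1.44 = 0.44444
Need k ≥ ln(0.0000001) / ln(0.44444) = -16.1181 / -0.8109 ≈ 19.876
Smallest integer k satisfying the bound: 20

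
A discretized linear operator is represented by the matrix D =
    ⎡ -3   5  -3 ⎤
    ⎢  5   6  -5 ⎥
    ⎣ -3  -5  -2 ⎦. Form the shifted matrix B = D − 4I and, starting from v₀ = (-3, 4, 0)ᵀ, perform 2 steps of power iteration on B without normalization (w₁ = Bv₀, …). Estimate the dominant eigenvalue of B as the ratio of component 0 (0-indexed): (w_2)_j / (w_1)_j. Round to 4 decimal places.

B = D − 4I has rows (-7, 5, -3); (5, 2, -5); (-3, -5, -6)
w1 = Bv₀ = (41, -7, -11)
w2 = Bw1 = (-289, 246, -22)
Ratio: -289/41 = -7.0488

-7.0488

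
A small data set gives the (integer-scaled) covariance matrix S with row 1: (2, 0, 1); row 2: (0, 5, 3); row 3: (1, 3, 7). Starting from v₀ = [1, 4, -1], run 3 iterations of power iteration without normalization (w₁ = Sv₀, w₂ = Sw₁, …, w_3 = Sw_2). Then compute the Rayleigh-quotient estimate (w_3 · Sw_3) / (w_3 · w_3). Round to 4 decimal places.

λ ≈ 9.2191

w1 = Sv₀ = (2·1 + 0·4 + 1·(-1); 0·1 + 5·4 + 3·(-1); 1·1 + 3·4 + 7·(-1)) = (1, 17, 6)
w2 = Sw1 = (2·1 + 0·17 + 1·6; 0·1 + 5·17 + 3·6; 1·1 + 3·17 + 7·6) = (8, 103, 94)
w3 = Sw2 = (110, 797, 975)
Sw3 = (1195, 6910, 9326)
w3·Sw3 = 110·1195 + 797·6910 + 975·9326 = 14731570; w3·w3 = 110·110 + 797·797 + 975·975 = 1597934
λ ≈ 14731570/1597934 = 9.2191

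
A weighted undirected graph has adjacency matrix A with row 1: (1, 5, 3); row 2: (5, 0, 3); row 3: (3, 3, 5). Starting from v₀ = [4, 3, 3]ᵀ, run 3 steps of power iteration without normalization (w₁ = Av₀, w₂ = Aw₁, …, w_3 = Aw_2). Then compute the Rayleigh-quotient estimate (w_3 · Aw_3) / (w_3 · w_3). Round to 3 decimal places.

w1 = Av₀ = (1·4 + 5·3 + 3·3; 5·4 + 0·3 + 3·3; 3·4 + 3·3 + 5·3) = (28, 29, 36)
w2 = Aw1 = (1·28 + 5·29 + 3·36; 5·28 + 0·29 + 3·36; 3·28 + 3·29 + 5·36) = (281, 248, 351)
w3 = Aw2 = (2574, 2458, 3342)
Aw3 = (24890, 22896, 31806)
w3·Aw3 = 2574·24890 + 2458·22896 + 3342·31806 = 226640880; w3·w3 = 2574·2574 + 2458·2458 + 3342·3342 = 23836204
λ ≈ 226640880/23836204 = 9.508

9.508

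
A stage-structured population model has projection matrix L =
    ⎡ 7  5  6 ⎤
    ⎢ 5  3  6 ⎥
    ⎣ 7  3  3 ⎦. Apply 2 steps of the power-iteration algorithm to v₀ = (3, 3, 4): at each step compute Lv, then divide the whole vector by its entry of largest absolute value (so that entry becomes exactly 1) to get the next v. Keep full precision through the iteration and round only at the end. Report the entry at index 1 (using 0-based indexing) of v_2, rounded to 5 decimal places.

0.76316

Lv0 = (60.000000, 48.000000, 42.000000); divide by 60.000000 → v1 = (1.000000, 0.800000, 0.700000)
Lv1 = (15.200000, 11.600000, 11.500000); divide by 15.200000 → v2 = (1.000000, 0.763158, 0.756579)
Requested entry of v2: 696/912 = 0.76316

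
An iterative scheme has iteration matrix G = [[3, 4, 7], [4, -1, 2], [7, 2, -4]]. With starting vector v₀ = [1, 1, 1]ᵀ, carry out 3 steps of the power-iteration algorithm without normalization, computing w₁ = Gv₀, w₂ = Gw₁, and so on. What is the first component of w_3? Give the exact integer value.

1151

w1 = Gv₀ = (14, 5, 5)
w2 = Gw1 = (97, 61, 88)
w3 = Gw2 = (1151, 503, 449)
The requested component of w3 is 1151.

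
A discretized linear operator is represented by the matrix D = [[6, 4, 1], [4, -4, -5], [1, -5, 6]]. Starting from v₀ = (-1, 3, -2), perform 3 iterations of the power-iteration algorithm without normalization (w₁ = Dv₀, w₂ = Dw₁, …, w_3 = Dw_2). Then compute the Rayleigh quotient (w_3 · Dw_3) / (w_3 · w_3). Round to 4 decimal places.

w1 = Dv₀ = (6·(-1) + 4·3 + 1·(-2); 4·(-1) + (-4)·3 + (-5)·(-2); 1·(-1) + (-5)·3 + 6·(-2)) = (4, -6, -28)
w2 = Dw1 = (6·4 + 4·(-6) + 1·(-28); 4·4 + (-4)·(-6) + (-5)·(-28); 1·4 + (-5)·(-6) + 6·(-28)) = (-28, 180, -134)
w3 = Dw2 = (418, -162, -1732)
Dw3 = (128, 10980, -9164)
w3·Dw3 = 418·128 + (-162)·10980 + (-1732)·(-9164) = 14146792; w3·w3 = 418·418 + (-162)·(-162) + (-1732)·(-1732) = 3200792
λ ≈ 14146792/3200792 = 4.4198

4.4198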